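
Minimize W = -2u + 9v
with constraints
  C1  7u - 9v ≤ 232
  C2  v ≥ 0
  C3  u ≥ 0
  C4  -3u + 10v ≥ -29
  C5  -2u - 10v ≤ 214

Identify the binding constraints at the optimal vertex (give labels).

Extreme points and W = -2u + 9v:
  (2059/43, 493/43) → W = 319/43
  (0, 0) → W = 0
  (29/3, 0) → W = -58/3
The feasible region is unbounded (it extends along (0, 1), (9, 7)), but W strictly increases along every unbounded feasible direction, so there is no improving ray and the minimum is attained at a vertex.

The minimum is at (29/3, 0). Substituting into each constraint, equality holds for C2 and C4; the remaining constraints have slack.

C2 and C4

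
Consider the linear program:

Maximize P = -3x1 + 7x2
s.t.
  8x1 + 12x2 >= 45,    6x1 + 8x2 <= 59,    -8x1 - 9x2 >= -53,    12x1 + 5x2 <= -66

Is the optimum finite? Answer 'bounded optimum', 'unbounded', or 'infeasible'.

unbounded

From the feasible point (-1017/104, 267/26), moving in the direction (-8, 6) keeps every constraint satisfied while P increases without bound.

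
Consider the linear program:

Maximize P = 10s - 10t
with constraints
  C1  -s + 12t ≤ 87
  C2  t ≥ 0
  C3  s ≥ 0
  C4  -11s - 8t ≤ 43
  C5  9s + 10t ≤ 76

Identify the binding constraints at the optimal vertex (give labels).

Vertices and P = 10s - 10t:
  (0, 29/4) → P = -145/2
  (21/59, 859/118) → P = -4085/59
  (0, 0) → P = 0
  (76/9, 0) → P = 760/9

The maximum is at (76/9, 0). Substituting into each constraint, equality holds for C2 and C5; the remaining constraints have slack.

C2 and C5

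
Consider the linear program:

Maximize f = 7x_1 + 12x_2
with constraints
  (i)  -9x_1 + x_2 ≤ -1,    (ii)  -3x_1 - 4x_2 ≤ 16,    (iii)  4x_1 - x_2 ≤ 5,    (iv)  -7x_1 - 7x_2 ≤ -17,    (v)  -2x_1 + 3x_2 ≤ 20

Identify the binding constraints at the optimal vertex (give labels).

(iii) and (v)

Vertices and f = 7x_1 + 12x_2:
  (12/35, 73/35) → f = 192/7
  (23/25, 182/25) → f = 469/5
  (52/35, 33/35) → f = 152/7
  (7/2, 9) → f = 265/2

The maximum is at (7/2, 9). Substituting into each constraint, equality holds for (iii) and (v); the remaining constraints have slack.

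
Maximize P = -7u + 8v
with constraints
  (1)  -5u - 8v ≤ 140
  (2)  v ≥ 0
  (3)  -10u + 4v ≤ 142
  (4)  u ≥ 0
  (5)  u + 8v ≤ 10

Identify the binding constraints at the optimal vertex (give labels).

(4) and (5)

Extreme points and P = -7u + 8v:
  (0, 0) → P = 0
  (10, 0) → P = -70
  (0, 5/4) → P = 10

The maximum is at (0, 5/4). Substituting into each constraint, equality holds for (4) and (5); the remaining constraints have slack.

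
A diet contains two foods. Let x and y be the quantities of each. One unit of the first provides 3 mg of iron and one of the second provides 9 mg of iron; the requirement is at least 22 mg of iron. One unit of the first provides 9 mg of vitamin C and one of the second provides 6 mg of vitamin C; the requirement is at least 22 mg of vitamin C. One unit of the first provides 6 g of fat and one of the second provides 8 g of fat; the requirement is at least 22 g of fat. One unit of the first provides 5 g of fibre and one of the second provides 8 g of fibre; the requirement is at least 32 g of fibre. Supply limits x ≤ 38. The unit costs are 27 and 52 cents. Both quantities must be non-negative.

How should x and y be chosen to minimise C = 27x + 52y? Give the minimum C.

x = 16/3, y = 2/3, minimum C = 536/3

Extreme points and C = 27x + 52y:
  (0, 4) → C = 208
  (22/3, 0) → C = 198
  (38, 0) → C = 1026
  (16/3, 2/3) → C = 536/3
The feasible region is unbounded (it extends along (0, 1)), but C strictly increases along every unbounded feasible direction, so there is no improving ray and the minimum is attained at a vertex.

At the optimal vertex, 3x + 9y = 22 and 5x + 8y = 32.
Solving simultaneously gives x = 16/3, y = 2/3.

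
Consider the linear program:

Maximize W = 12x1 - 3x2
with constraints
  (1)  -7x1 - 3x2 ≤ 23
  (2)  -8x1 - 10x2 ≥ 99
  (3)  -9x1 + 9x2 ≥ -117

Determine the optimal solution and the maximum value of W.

x1 = 31/18, x2 = -203/18, maximum W = 109/2

Extreme points and W = 12x1 - 3x2:
  (67/46, -509/46) → W = 2331/46
  (8/5, -57/5) → W = 267/5
  (31/18, -203/18) → W = 109/2

The optimum lies where -8x1 - 10x2 = 99 and -9x1 + 9x2 = -117.
Solving simultaneously gives x1 = 31/18, x2 = -203/18.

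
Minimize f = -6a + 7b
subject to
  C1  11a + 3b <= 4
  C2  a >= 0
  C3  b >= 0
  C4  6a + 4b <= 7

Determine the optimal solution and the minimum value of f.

Extreme points and f = -6a + 7b:
  (0, 4/3) → f = 28/3
  (4/11, 0) → f = -24/11
  (0, 0) → f = 0

a = 4/11, b = 0, minimum f = -24/11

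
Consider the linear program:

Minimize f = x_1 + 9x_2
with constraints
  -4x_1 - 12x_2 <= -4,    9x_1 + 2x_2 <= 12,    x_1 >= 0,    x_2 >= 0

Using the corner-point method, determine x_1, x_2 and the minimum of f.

Corner points and f = x_1 + 9x_2:
  (0, 1/3) → f = 3
  (1, 0) → f = 1
  (0, 6) → f = 54
  (4/3, 0) → f = 4/3

x_1 = 1, x_2 = 0, minimum f = 1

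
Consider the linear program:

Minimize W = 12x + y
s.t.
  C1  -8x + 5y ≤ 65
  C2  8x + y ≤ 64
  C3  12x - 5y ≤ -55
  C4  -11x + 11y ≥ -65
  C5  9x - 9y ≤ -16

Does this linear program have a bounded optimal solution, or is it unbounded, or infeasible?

Extreme points and W = 12x + y:
  (5/2, 17) → W = 47
  (-505/27, -457/27) → W = -6517/27
  (-415/63, -101/21) → W = -587/7
The feasible region has finitely many vertices and no improving ray; the minimum is -6517/27 at (-505/27, -457/27).

bounded optimum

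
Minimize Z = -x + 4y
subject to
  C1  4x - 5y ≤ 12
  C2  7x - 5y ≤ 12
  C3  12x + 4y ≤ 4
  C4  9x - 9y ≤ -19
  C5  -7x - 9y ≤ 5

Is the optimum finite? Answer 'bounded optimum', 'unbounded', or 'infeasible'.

bounded optimum

Extreme points and Z = -x + 4y:
  (-5/18, 11/6) → Z = 137/18
  (-3/2, 11/18) → Z = 71/18
The feasible region has finitely many vertices and no improving ray; the minimum is 71/18 at (-3/2, 11/18).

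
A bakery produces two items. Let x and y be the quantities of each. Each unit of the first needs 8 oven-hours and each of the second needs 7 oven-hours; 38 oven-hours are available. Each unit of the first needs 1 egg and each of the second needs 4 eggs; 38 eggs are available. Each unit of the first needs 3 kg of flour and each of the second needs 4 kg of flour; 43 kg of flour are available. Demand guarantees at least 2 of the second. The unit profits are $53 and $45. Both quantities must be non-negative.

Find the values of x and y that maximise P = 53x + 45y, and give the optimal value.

Corner points and P = 53x + 45y:
  (0, 38/7) → P = 1710/7
  (0, 2) → P = 90
  (3, 2) → P = 249

The optimum lies where 8x + 7y = 38 and y = 2.
Solving simultaneously gives x = 3, y = 2.

x = 3, y = 2, maximum P = 249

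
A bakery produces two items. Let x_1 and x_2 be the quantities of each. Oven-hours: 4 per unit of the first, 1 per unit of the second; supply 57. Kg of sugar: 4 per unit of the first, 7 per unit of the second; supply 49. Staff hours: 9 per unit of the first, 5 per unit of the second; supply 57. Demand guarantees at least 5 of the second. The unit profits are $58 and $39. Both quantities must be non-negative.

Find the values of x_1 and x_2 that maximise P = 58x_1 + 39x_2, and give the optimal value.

x_1 = 7/2, x_2 = 5, maximum P = 398

Corner points and P = 58x_1 + 39x_2:
  (0, 7) → P = 273
  (0, 5) → P = 195
  (7/2, 5) → P = 398

At the optimal vertex, 4x_1 + 7x_2 = 49 and x_2 = 5.
Solving simultaneously gives x_1 = 7/2, x_2 = 5.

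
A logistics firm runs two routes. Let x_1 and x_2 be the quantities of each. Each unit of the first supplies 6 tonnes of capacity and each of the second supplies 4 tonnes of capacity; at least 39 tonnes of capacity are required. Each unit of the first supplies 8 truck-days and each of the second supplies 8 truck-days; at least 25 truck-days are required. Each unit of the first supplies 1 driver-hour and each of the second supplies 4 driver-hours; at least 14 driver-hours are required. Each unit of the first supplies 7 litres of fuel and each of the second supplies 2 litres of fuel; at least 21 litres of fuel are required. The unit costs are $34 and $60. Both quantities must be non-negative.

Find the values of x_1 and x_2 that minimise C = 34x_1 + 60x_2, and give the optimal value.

x_1 = 5, x_2 = 9/4, minimum C = 305

The feasible region is unbounded (it extends along (0, 1), (1, 0)), but C strictly increases along every unbounded feasible direction, so there is no improving ray and the minimum is attained at a vertex.

The binding constraints are 6x_1 + 4x_2 = 39 and x_1 + 4x_2 = 14.
Solving simultaneously gives x_1 = 5, x_2 = 9/4.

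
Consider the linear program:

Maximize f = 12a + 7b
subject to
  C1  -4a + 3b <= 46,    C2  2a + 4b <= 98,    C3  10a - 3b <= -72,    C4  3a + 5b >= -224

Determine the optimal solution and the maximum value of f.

Extreme points and f = 12a + 7b:
  (-13/3, 86/9) → f = 134/9
  (-902/29, -758/29) → f = -16130/29
  (-1032/59, -2024/59) → f = -26552/59

The binding constraints are -4a + 3b = 46 and 10a - 3b = -72.
Solving simultaneously gives a = -13/3, b = 86/9.

a = -13/3, b = 86/9, maximum f = 134/9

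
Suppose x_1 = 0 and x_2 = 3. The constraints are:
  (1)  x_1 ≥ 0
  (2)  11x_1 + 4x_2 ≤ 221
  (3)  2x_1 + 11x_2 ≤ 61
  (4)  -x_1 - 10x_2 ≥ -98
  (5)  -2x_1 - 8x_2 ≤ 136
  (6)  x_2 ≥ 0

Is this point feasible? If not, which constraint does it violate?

(1): 0 ≥ 0 ✓
(2): 12 ≤ 221 ✓
(3): 33 ≤ 61 ✓
(4): -30 ≥ -98 ✓
(5): -24 ≤ 136 ✓
(6): 3 ≥ 0 ✓

feasible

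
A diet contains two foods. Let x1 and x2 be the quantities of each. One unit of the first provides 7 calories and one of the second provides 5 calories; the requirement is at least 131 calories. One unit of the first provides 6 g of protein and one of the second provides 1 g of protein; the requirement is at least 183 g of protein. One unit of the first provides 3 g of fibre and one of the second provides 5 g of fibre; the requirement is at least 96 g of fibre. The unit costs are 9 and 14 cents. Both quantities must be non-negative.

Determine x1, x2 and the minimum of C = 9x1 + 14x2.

Extreme points and C = 9x1 + 14x2:
  (0, 183) → C = 2562
  (32, 0) → C = 288
  (91/3, 1) → C = 287
The feasible region is unbounded (it extends along (0, 1), (1, 0)), but C strictly increases along every unbounded feasible direction, so there is no improving ray and the minimum is attained at a vertex.

The optimum lies where 6x1 + x2 = 183 and 3x1 + 5x2 = 96.
Solving simultaneously gives x1 = 91/3, x2 = 1.

x1 = 91/3, x2 = 1, minimum C = 287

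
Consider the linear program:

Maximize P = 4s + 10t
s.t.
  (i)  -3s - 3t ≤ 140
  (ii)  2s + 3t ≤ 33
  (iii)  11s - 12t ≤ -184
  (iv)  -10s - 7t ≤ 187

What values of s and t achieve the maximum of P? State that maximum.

s = -99/2, t = 44, maximum P = 242

Vertices and P = 4s + 10t:
  (-52/19, 731/57) → P = 6686/57
  (-99/2, 44) → P = 242
  (-3532/197, -217/197) → P = -16298/197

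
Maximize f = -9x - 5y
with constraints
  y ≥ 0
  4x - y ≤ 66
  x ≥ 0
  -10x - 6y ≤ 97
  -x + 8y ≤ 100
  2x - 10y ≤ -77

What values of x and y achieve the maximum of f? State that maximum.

x = 0, y = 77/10, maximum f = -77/2

Feasible corners and f = -9x - 5y:
  (628/31, 466/31) → f = -7982/31
  (737/38, 220/19) → f = -8833/38
  (0, 25/2) → f = -125/2
  (0, 77/10) → f = -77/2

At the optimal vertex, x = 0 and 2x - 10y = -77.
Solving simultaneously gives x = 0, y = 77/10.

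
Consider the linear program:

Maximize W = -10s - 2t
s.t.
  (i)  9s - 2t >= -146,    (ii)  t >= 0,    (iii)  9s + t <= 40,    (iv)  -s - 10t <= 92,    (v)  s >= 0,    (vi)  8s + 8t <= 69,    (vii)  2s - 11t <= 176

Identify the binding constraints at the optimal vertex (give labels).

Feasible corners and W = -10s - 2t:
  (40/9, 0) → W = -400/9
  (0, 0) → W = 0
  (251/64, 301/64) → W = -389/8
  (0, 69/8) → W = -69/4

The maximum is at (0, 0). Substituting into each constraint, equality holds for (ii) and (v); the remaining constraints have slack.

(ii) and (v)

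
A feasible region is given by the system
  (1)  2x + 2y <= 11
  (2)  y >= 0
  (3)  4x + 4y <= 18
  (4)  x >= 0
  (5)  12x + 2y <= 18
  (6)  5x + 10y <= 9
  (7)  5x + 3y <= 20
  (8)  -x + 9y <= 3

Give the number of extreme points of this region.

5

Of the 27 pairwise boundary intersections, those satisfying every inequality are:
  (0, 0)
  (3/2, 0)
  (0, 1/3)
  (81/55, 9/55)
  (51/55, 24/55)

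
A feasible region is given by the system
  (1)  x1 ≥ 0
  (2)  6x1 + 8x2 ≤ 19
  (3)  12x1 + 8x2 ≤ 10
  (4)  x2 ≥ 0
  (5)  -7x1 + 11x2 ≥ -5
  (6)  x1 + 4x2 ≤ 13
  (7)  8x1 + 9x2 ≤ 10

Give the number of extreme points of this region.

5

Intersecting each pair of boundary lines and keeping only the points that satisfy every inequality leaves:
  (0, 0)
  (0, 10/9)
  (75/94, 5/94)
  (5/22, 10/11)
  (5/7, 0)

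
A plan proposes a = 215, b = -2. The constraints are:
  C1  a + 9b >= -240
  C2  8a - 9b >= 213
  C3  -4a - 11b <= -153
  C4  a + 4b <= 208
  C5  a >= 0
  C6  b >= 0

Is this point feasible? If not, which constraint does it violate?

Constraint C6: b = -2, which is not ≥ 0. All other constraints are satisfied.

not feasible — violates C6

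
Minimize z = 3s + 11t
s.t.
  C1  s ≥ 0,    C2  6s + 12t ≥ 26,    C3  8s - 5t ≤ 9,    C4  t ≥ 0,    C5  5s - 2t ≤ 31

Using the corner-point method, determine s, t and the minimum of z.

Feasible corners and z = 3s + 11t:
  (0, 13/6) → z = 143/6
  (17/9, 11/9) → z = 172/9
  (137/9, 203/9) → z = 2644/9
The feasible region is unbounded (it extends along (0, 1), (2, 5)), but z strictly increases along every unbounded feasible direction, so there is no improving ray and the minimum is attained at a vertex.

The optimum lies where 6s + 12t = 26 and 8s - 5t = 9.
Solving simultaneously gives s = 17/9, t = 11/9.

s = 17/9, t = 11/9, minimum z = 172/9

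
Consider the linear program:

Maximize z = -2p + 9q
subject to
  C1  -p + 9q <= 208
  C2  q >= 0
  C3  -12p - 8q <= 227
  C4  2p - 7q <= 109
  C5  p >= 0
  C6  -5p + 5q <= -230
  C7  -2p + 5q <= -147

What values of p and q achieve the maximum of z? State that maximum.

p = 2363/13, q = 563/13, maximum z = 341/13

Corner points and z = -2p + 9q:
  (2437/11, 525/11) → z = -149/11
  (2363/13, 563/13) → z = 341/13
  (121, 19) → z = -71

The optimum lies where -p + 9q = 208 and -2p + 5q = -147.
Solving simultaneously gives p = 2363/13, q = 563/13.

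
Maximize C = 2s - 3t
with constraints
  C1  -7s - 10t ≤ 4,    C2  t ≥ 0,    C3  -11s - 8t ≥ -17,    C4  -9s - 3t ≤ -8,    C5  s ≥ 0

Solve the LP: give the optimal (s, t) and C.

Vertices and C = 2s - 3t:
  (17/11, 0) → C = 34/11
  (8/9, 0) → C = 16/9
  (1/3, 5/3) → C = -13/3

s = 17/11, t = 0, maximum C = 34/11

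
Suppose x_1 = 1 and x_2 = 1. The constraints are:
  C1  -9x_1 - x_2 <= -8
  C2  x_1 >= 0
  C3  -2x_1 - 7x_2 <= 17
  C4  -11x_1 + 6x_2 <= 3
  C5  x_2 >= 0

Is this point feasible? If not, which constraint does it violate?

feasible

C1: -10 ≤ -8 ✓
C2: 1 ≥ 0 ✓
C3: -9 ≤ 17 ✓
C4: -5 ≤ 3 ✓
C5: 1 ≥ 0 ✓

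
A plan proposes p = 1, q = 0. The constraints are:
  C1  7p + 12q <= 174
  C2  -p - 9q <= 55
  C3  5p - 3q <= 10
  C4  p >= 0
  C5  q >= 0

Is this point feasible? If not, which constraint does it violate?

C1: 7 ≤ 174 ✓
C2: -1 ≤ 55 ✓
C3: 5 ≤ 10 ✓
C4: 1 ≥ 0 ✓
C5: 0 ≥ 0 ✓

feasible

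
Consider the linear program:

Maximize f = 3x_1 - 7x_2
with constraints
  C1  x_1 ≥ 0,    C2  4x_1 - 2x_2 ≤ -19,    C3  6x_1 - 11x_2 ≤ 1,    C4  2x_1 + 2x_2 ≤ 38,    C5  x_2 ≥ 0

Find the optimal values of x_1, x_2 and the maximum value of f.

Feasible corners and f = 3x_1 - 7x_2:
  (0, 19/2) → f = -133/2
  (0, 19) → f = -133
  (19/6, 95/6) → f = -304/3

x_1 = 0, x_2 = 19/2, maximum f = -133/2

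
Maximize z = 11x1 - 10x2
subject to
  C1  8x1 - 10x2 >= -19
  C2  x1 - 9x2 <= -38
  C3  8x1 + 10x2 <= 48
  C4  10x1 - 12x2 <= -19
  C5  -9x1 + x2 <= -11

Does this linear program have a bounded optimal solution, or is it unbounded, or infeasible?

The boundaries 8x1 - 10x2 = -19 and x1 - 9x2 = -38 meet at (209/62, 285/62), but that point violates 8x1 + 10x2 ≤ 48. Every candidate vertex is excluded by some other constraint, so the feasible region is empty.

infeasible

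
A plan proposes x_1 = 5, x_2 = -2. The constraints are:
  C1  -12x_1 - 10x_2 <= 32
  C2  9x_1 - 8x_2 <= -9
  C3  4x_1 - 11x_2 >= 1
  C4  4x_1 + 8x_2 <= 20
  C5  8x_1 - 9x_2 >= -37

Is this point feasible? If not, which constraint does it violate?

not feasible — violates C2

Constraint C2: 9x_1 - 8x_2 = 61, which is not ≤ -9. All other constraints are satisfied.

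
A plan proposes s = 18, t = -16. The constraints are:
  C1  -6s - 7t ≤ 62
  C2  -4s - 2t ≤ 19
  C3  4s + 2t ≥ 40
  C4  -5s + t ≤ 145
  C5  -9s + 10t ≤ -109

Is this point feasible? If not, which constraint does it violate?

C1: 4 ≤ 62 ✓
C2: -40 ≤ 19 ✓
C3: 40 ≥ 40 ✓
C4: -106 ≤ 145 ✓
C5: -322 ≤ -109 ✓

feasible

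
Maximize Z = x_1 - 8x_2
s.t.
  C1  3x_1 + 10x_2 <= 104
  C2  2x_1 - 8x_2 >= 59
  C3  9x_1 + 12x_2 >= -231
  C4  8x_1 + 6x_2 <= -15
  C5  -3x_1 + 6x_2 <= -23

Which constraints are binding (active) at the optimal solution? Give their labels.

C3 and C4

Feasible corners and Z = x_1 - 8x_2:
  (-95/8, -331/32) → Z = 567/8
  (117/38, -251/38) → Z = 2125/38
  (201/7, -571/14) → Z = 355

The maximum is at (201/7, -571/14). Substituting into each constraint, equality holds for C3 and C4; the remaining constraints have slack.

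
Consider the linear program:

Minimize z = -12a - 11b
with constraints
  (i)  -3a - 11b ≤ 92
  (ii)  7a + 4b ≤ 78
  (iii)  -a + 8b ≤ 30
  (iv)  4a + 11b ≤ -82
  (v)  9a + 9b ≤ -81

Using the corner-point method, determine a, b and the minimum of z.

a = -7/8, b = -65/8, minimum z = 799/8

Corner points and z = -12a - 11b:
  (-1066/35, -2/35) → z = 12814/35
  (-7/8, -65/8) → z = 799/8
  (-986/43, 38/43) → z = 11414/43
  (-17/7, -46/7) → z = 710/7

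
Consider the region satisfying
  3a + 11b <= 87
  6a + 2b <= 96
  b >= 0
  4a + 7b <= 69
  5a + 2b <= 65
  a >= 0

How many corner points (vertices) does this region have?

5

Of the 15 pairwise boundary intersections, those satisfying every inequality are:
  (150/23, 141/23)
  (0, 87/11)
  (13, 0)
  (0, 0)
  (317/27, 85/27)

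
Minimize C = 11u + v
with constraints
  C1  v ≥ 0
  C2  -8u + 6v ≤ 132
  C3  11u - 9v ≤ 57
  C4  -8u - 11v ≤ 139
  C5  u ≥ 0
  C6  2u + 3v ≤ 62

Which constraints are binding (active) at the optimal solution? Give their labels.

Extreme points and C = 11u + v:
  (57/11, 0) → C = 57
  (0, 0) → C = 0
  (243/17, 568/51) → C = 8587/51
  (0, 62/3) → C = 62/3

The minimum is at (0, 0). Substituting into each constraint, equality holds for C1 and C5; the remaining constraints have slack.

C1 and C5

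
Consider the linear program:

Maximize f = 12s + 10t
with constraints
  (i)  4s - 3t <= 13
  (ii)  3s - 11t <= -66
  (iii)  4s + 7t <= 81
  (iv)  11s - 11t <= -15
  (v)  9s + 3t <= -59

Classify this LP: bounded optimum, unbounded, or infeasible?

Feasible corners and f = 12s + 10t:
  (-847/108, 139/36) → f = -111/2
  (-656/51, 965/51) → f = 1778/51
The feasible region has finitely many vertices and no improving ray; the maximum is 1778/51 at (-656/51, 965/51).

bounded optimum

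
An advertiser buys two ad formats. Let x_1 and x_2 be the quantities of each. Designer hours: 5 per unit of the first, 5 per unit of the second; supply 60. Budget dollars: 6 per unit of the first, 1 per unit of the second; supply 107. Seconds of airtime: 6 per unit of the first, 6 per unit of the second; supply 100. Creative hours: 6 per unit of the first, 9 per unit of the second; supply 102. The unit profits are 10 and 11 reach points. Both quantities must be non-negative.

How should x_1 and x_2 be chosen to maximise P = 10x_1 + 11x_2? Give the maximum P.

x_1 = 2, x_2 = 10, maximum P = 130

Extreme points and P = 10x_1 + 11x_2:
  (0, 0) → P = 0
  (0, 34/3) → P = 374/3
  (12, 0) → P = 120
  (2, 10) → P = 130

The optimum lies where 5x_1 + 5x_2 = 60 and 6x_1 + 9x_2 = 102.
Solving simultaneously gives x_1 = 2, x_2 = 10.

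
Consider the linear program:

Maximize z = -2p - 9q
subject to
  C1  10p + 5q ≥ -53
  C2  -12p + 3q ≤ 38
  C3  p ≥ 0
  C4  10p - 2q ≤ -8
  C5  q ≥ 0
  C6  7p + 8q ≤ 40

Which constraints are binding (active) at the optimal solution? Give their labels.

C3 and C4

Feasible corners and z = -2p - 9q:
  (0, 4) → z = -36
  (0, 5) → z = -45
  (8/47, 228/47) → z = -44

The maximum is at (0, 4). Substituting into each constraint, equality holds for C3 and C4; the remaining constraints have slack.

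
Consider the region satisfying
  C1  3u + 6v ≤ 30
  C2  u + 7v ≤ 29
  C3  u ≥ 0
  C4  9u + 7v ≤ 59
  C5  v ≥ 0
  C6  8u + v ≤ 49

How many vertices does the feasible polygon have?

6

Intersecting each pair of boundary lines and keeping only the points that satisfy every inequality leaves:
  (12/5, 19/5)
  (48/11, 31/11)
  (0, 29/7)
  (0, 0)
  (284/47, 31/47)
  (49/8, 0)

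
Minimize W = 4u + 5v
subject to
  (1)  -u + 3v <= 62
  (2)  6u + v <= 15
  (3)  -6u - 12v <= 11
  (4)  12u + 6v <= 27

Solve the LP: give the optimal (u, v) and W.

Extreme points and W = 4u + 5v:
  (-259/10, 361/30) → W = -1303/30
  (-97/14, 257/14) → W = 897/14
  (191/66, -26/11) → W = -8/33
  (21/8, -3/4) → W = 27/4

At the optimal vertex, -u + 3v = 62 and -6u - 12v = 11.
Solving simultaneously gives u = -259/10, v = 361/30.

u = -259/10, v = 361/30, minimum W = -1303/30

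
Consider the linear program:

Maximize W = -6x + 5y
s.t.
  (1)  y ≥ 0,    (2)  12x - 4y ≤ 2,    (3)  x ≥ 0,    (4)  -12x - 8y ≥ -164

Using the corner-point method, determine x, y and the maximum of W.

Feasible corners and W = -6x + 5y:
  (1/6, 0) → W = -1
  (0, 0) → W = 0
  (14/3, 27/2) → W = 79/2
  (0, 41/2) → W = 205/2

x = 0, y = 41/2, maximum W = 205/2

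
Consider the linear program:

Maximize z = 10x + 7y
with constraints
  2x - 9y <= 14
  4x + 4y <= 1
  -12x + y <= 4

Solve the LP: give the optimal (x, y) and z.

Feasible corners and z = 10x + 7y:
  (65/44, -27/22) → z = 68/11
  (-25/53, -88/53) → z = -866/53
  (-15/52, 7/13) → z = 23/26

x = 65/44, y = -27/22, maximum z = 68/11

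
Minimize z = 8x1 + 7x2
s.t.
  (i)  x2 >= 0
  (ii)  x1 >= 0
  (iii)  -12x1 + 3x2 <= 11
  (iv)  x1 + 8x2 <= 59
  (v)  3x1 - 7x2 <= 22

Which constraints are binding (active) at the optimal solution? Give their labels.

(i) and (ii)

Feasible corners and z = 8x1 + 7x2:
  (0, 0) → z = 0
  (22/3, 0) → z = 176/3
  (0, 11/3) → z = 77/3
  (89/99, 719/99) → z = 1915/33
  (19, 5) → z = 187

The minimum is at (0, 0). Substituting into each constraint, equality holds for (i) and (ii); the remaining constraints have slack.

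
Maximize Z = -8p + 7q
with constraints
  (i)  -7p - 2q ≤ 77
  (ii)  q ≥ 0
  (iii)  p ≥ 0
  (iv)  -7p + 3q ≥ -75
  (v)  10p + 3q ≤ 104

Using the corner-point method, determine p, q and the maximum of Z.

Extreme points and Z = -8p + 7q:
  (0, 0) → Z = 0
  (52/5, 0) → Z = -416/5
  (0, 104/3) → Z = 728/3

At the optimal vertex, p = 0 and 10p + 3q = 104.
Solving simultaneously gives p = 0, q = 104/3.

p = 0, q = 104/3, maximum Z = 728/3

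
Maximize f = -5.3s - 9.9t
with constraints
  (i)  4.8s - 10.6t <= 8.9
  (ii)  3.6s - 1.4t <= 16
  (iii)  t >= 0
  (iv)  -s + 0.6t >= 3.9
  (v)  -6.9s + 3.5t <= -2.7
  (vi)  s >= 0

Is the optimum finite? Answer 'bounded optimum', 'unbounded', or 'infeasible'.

infeasible

The boundaries 4.8s - 10.6t = 8.9 and 3.6s - 1.4t = 16 meet at (2619/524, 373/262), but that point violates -s + 0.6t ≥ 3.9. Every candidate vertex is excluded by some other constraint, so the feasible region is empty.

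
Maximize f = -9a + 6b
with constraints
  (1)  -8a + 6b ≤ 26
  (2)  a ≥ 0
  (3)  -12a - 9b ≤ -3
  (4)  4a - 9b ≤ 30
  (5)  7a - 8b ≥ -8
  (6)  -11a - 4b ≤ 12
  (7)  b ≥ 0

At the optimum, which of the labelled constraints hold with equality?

(2) and (5)

Corner points and f = -9a + 6b:
  (0, 1/3) → f = 2
  (0, 1) → f = 6
  (1/4, 0) → f = -9/4
  (15/2, 0) → f = -135/2
The feasible region is unbounded (it extends along (8, 7), (9, 4)), but f strictly decreases along every unbounded feasible direction, so there is no improving ray and the maximum is attained at a vertex.

The maximum is at (0, 1). Substituting into each constraint, equality holds for (2) and (5); the remaining constraints have slack.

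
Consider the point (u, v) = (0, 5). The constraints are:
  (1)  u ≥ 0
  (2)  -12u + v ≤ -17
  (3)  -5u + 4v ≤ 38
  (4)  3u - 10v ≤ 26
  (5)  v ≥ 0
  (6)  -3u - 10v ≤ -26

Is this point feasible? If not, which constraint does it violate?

Constraint (2): -12u + v = 5, which is not ≤ -17. All other constraints are satisfied.

not feasible — violates (2)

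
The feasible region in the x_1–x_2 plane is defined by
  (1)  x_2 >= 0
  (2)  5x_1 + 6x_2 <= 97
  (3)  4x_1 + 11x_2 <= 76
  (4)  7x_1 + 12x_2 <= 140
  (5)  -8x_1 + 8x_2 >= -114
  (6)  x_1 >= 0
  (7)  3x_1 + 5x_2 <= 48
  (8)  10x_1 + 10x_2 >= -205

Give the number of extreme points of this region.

Of the 28 pairwise boundary intersections, those satisfying every inequality are:
  (57/4, 0)
  (0, 0)
  (0, 76/11)
  (148/13, 36/13)
  (477/32, 21/32)

5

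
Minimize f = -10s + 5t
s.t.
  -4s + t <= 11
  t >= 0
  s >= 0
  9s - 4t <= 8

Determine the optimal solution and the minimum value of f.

Corner points and f = -10s + 5t:
  (0, 11) → f = 55
  (0, 0) → f = 0
  (8/9, 0) → f = -80/9
The feasible region is unbounded (it extends along (4, 9), (1, 4)), but f strictly increases along every unbounded feasible direction, so there is no improving ray and the minimum is attained at a vertex.

At the optimal vertex, t = 0 and 9s - 4t = 8.
Solving simultaneously gives s = 8/9, t = 0.

s = 8/9, t = 0, minimum f = -80/9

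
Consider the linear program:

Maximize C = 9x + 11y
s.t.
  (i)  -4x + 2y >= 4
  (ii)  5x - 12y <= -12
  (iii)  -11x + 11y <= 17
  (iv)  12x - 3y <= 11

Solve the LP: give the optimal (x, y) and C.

The binding constraints are -4x + 2y = 4 and -11x + 11y = 17.
Solving simultaneously gives x = -5/11, y = 12/11.

x = -5/11, y = 12/11, maximum C = 87/11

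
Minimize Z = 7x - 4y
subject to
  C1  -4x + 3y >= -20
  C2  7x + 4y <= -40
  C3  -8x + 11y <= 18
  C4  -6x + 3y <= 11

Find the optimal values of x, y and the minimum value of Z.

Feasible corners and Z = 7x - 4y:
  (-40/37, -300/37) → Z = 920/37
  (-31/2, -82/3) → Z = 5/6
  (-164/45, -163/45) → Z = -496/45

x = -164/45, y = -163/45, minimum Z = -496/45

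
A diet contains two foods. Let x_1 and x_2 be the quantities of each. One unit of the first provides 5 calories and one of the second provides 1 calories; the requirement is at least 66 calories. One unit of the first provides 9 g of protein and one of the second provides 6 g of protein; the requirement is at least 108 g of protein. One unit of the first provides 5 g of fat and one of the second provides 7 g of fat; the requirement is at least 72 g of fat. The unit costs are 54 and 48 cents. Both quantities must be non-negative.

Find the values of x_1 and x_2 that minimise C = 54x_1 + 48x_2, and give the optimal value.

x_1 = 13, x_2 = 1, minimum C = 750

Extreme points and C = 54x_1 + 48x_2:
  (0, 66) → C = 3168
  (72/5, 0) → C = 3888/5
  (13, 1) → C = 750
The feasible region is unbounded (it extends along (0, 1), (1, 0)), but C strictly increases along every unbounded feasible direction, so there is no improving ray and the minimum is attained at a vertex.

At the optimal vertex, 5x_1 + x_2 = 66 and 5x_1 + 7x_2 = 72.
Solving simultaneously gives x_1 = 13, x_2 = 1.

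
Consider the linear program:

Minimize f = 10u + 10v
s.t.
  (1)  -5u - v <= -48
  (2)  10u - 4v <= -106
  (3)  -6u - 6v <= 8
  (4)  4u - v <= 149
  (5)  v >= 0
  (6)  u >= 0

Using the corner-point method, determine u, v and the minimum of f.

Extreme points and f = 10u + 10v:
  (43/15, 101/3) → f = 1096/3
  (0, 48) → f = 480
  (117, 319) → f = 4360
The feasible region is unbounded (it extends along (0, 1), (1, 4)), but f strictly increases along every unbounded feasible direction, so there is no improving ray and the minimum is attained at a vertex.

At the optimal vertex, -5u - v = -48 and 10u - 4v = -106.
Solving simultaneously gives u = 43/15, v = 101/3.

u = 43/15, v = 101/3, minimum f = 1096/3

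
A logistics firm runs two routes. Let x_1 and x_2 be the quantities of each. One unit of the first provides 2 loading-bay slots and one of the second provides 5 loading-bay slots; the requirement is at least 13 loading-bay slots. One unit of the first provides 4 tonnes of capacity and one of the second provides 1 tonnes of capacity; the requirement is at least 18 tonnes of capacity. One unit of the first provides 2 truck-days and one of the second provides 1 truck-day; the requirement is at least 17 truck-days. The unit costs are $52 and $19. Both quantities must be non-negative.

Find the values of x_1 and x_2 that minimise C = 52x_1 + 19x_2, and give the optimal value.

x_1 = 1/2, x_2 = 16, minimum C = 330

Vertices and C = 52x_1 + 19x_2:
  (0, 18) → C = 342
  (17/2, 0) → C = 442
  (1/2, 16) → C = 330
The feasible region is unbounded (it extends along (0, 1), (1, 0)), but C strictly increases along every unbounded feasible direction, so there is no improving ray and the minimum is attained at a vertex.

At the optimal vertex, 4x_1 + x_2 = 18 and 2x_1 + x_2 = 17.
Solving simultaneously gives x_1 = 1/2, x_2 = 16.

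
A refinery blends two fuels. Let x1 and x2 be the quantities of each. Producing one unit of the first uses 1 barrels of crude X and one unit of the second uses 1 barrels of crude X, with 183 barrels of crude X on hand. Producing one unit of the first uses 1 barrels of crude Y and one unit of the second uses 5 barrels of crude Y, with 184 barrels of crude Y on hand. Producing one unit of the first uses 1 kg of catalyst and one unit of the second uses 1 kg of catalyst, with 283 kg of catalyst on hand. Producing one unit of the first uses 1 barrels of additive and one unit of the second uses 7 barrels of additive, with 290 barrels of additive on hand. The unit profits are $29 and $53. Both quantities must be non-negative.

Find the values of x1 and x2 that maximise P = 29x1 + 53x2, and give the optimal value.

Extreme points and P = 29x1 + 53x2:
  (0, 0) → P = 0
  (0, 184/5) → P = 9752/5
  (183, 0) → P = 5307
  (731/4, 1/4) → P = 5313

At the optimal vertex, x1 + x2 = 183 and x1 + 5x2 = 184.
Solving simultaneously gives x1 = 731/4, x2 = 1/4.

x1 = 731/4, x2 = 1/4, maximum P = 5313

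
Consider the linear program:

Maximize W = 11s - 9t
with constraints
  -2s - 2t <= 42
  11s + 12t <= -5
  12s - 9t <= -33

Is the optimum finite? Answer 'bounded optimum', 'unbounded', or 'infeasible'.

Vertices and W = 11s - 9t:
  (-247, 226) → W = -4751
  (-74/7, -73/7) → W = -157/7
  (-49/27, 101/81) → W = -842/27
The feasible region has finitely many vertices and no improving ray; the maximum is -157/7 at (-74/7, -73/7).

bounded optimum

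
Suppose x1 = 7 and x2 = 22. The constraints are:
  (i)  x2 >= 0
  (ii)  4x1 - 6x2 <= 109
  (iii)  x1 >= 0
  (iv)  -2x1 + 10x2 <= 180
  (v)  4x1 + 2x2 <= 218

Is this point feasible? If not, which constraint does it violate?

not feasible — violates (iv)

Constraint (iv): -2x1 + 10x2 = 206, which is not ≤ 180. All other constraints are satisfied.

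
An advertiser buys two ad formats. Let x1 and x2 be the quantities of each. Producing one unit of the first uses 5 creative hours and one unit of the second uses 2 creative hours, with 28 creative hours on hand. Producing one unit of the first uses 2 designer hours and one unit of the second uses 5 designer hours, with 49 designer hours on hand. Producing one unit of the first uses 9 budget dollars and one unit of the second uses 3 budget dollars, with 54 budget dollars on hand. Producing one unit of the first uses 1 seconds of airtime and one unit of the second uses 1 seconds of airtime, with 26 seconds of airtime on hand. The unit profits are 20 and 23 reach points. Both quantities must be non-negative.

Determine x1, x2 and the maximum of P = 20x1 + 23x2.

x1 = 2, x2 = 9, maximum P = 247

Feasible corners and P = 20x1 + 23x2:
  (0, 0) → P = 0
  (0, 49/5) → P = 1127/5
  (28/5, 0) → P = 112
  (2, 9) → P = 247

The binding constraints are 5x1 + 2x2 = 28 and 2x1 + 5x2 = 49.
Solving simultaneously gives x1 = 2, x2 = 9.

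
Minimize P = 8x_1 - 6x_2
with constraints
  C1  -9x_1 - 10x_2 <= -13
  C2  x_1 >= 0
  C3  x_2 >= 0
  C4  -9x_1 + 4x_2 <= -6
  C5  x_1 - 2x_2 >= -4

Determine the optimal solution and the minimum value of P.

Extreme points and P = 8x_1 - 6x_2:
  (13/9, 0) → P = 104/9
  (8/9, 1/2) → P = 37/9
  (2, 3) → P = -2
The feasible region is unbounded (it extends along (2, 1), (1, 0)), but P strictly increases along every unbounded feasible direction, so there is no improving ray and the minimum is attained at a vertex.

x_1 = 2, x_2 = 3, minimum P = -2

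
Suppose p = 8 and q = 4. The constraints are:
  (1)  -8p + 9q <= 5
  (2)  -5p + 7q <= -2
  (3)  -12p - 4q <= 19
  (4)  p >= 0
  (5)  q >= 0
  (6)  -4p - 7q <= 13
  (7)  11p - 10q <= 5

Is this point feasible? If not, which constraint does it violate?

not feasible — violates (7)

Constraint (7): 11p - 10q = 48, which is not ≤ 5. All other constraints are satisfied.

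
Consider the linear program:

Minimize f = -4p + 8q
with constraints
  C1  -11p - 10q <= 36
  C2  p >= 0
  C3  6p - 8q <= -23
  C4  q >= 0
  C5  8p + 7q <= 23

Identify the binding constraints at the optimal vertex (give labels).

C2 and C3

Extreme points and f = -4p + 8q:
  (0, 23/8) → f = 23
  (0, 23/7) → f = 184/7
  (23/106, 161/53) → f = 1242/53

The minimum is at (0, 23/8). Substituting into each constraint, equality holds for C2 and C3; the remaining constraints have slack.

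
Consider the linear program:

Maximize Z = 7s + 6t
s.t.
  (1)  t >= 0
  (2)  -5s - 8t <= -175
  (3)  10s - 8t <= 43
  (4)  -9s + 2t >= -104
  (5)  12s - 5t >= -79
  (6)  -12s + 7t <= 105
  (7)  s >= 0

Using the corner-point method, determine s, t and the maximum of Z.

s = 938/39, t = 731/13, maximum Z = 19724/39

Vertices and Z = 7s + 6t:
  (591/41, 1055/82) → Z = 7302/41
  (385/131, 2625/131) → Z = 18445/131
  (938/39, 731/13) → Z = 19724/39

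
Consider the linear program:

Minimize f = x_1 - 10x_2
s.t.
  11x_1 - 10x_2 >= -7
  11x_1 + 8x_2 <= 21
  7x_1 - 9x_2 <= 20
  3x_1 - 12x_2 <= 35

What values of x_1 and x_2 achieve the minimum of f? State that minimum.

x_1 = 7/9, x_2 = 14/9, minimum f = -133/9

Vertices and f = x_1 - 10x_2:
  (7/9, 14/9) → f = -133/9
  (-217/51, -203/51) → f = 1813/51
  (349/155, -73/155) → f = 1079/155
  (-25/19, -185/57) → f = 1775/57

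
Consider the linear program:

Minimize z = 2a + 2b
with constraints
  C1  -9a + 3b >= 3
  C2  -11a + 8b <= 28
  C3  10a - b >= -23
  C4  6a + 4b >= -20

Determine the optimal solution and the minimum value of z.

Feasible corners and z = 2a + 2b:
  (20/13, 73/13) → z = 186/13
  (-4/3, -3) → z = -26/3
  (-52/23, 9/23) → z = -86/23
  (-56/23, -31/23) → z = -174/23

The binding constraints are -9a + 3b = 3 and 6a + 4b = -20.
Solving simultaneously gives a = -4/3, b = -3.

a = -4/3, b = -3, minimum z = -26/3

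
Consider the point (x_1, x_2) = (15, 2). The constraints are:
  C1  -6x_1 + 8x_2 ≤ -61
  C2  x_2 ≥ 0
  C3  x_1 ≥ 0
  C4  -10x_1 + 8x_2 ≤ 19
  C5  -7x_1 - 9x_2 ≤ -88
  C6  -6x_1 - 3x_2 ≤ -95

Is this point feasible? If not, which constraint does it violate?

feasible

C1: -74 ≤ -61 ✓
C2: 2 ≥ 0 ✓
C3: 15 ≥ 0 ✓
C4: -134 ≤ 19 ✓
C5: -123 ≤ -88 ✓
C6: -96 ≤ -95 ✓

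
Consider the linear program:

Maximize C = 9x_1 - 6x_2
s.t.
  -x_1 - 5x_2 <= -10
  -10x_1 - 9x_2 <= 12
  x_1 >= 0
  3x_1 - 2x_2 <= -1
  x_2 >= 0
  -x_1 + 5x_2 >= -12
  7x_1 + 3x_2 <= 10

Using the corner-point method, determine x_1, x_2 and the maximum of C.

x_1 = 5/8, x_2 = 15/8, maximum C = -45/8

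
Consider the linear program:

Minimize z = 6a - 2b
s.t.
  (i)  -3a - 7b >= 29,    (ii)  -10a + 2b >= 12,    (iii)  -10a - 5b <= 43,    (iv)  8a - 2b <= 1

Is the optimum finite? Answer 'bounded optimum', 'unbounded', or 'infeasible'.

Extreme points and z = 6a - 2b:
  (-71/38, -127/38) → z = -86/19
  (-156/55, -161/55) → z = -614/55
  (-73/35, -31/7) → z = -128/35
The feasible region has finitely many vertices and no improving ray; the minimum is -614/55 at (-156/55, -161/55).

bounded optimum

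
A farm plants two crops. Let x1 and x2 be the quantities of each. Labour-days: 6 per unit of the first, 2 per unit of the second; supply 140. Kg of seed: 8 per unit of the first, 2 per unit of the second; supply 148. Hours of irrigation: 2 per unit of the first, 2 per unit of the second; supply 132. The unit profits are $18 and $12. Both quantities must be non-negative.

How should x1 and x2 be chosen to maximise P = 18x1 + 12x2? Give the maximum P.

x1 = 2, x2 = 64, maximum P = 804

Corner points and P = 18x1 + 12x2:
  (0, 0) → P = 0
  (0, 66) → P = 792
  (37/2, 0) → P = 333
  (4, 58) → P = 768
  (2, 64) → P = 804

The binding constraints are 6x1 + 2x2 = 140 and 2x1 + 2x2 = 132.
Solving simultaneously gives x1 = 2, x2 = 64.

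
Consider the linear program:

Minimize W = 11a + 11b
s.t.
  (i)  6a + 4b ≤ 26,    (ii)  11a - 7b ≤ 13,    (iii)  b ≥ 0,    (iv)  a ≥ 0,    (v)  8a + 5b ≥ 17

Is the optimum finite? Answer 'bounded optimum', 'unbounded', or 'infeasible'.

bounded optimum

Corner points and W = 11a + 11b:
  (117/43, 104/43) → W = 2431/43
  (0, 13/2) → W = 143/2
  (184/111, 83/111) → W = 979/37
  (0, 17/5) → W = 187/5
The feasible region has finitely many vertices and no improving ray; the minimum is 979/37 at (184/111, 83/111).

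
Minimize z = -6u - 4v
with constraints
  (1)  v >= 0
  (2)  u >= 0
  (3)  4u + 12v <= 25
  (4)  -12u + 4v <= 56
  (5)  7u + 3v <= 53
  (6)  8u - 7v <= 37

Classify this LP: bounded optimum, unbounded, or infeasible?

bounded optimum

Vertices and z = -6u - 4v:
  (0, 0) → z = 0
  (37/8, 0) → z = -111/4
  (0, 25/12) → z = -25/3
  (619/124, 13/31) → z = -1961/62
The feasible region has finitely many vertices and no improving ray; the minimum is -1961/62 at (619/124, 13/31).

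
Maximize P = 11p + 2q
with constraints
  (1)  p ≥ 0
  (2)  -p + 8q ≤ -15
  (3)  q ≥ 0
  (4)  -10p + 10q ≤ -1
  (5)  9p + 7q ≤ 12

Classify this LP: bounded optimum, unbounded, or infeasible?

infeasible

The boundaries p = 0 and -p + 8q = -15 meet at (0, -15/8), but that point violates q ≥ 0. Every candidate vertex is excluded by some other constraint, so the feasible region is empty.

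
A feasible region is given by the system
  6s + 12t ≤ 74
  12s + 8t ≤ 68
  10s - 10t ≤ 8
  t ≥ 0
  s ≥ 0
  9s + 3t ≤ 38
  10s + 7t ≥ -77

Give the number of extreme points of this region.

6

Intersecting each pair of boundary lines and keeping only the points that satisfy every inequality leaves:
  (7/3, 5)
  (0, 37/6)
  (25/9, 13/3)
  (4/5, 0)
  (101/30, 77/30)
  (0, 0)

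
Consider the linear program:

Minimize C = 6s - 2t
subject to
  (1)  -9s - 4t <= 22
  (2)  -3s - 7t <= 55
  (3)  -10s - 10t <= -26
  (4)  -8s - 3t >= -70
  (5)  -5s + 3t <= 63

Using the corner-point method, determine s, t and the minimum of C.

s = -318/47, t = 457/47, minimum C = -2822/47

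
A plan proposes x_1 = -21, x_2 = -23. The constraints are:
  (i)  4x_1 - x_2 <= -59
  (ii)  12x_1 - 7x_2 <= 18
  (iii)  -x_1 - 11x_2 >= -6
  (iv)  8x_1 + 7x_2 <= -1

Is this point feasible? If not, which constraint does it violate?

(i): -61 ≤ -59 ✓
(ii): -91 ≤ 18 ✓
(iii): 274 ≥ -6 ✓
(iv): -329 ≤ -1 ✓

feasible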